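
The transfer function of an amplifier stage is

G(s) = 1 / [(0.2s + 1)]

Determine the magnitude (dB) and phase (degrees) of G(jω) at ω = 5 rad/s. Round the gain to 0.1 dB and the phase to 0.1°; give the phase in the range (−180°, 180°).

At ω = 5 rad/s:
pole (1 + j5·0.2) = 1 + j1 → |·| ≈ 1.4142, ∠ ≈ 45.00°
|G| = 1 · 1 / (1.4142) ≈ 0.70711
Gain = 20 log₁₀(0.70711) ≈ -3.01 dB
∠G = (0°) − (45.00°) = -45.00°

-3.0 dB, -45.0°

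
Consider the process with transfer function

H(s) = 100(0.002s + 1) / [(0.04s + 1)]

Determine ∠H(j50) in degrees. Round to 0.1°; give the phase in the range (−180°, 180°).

-57.7°

At ω = 50 rad/s:
zero (1 + j50·0.002) = 1 + j0.1 → |·| ≈ 1.005, ∠ ≈ 5.71°
pole (1 + j50·0.04) = 1 + j2 → |·| ≈ 2.2361, ∠ ≈ 63.43°
∠H = (5.71°) − (63.43°) = -57.72°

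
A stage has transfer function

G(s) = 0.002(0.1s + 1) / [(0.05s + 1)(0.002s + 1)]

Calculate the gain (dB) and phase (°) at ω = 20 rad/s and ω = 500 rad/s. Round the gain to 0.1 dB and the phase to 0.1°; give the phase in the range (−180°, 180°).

At ω = 20 rad/s:
zero (1 + j20·0.1) = 1 + j2 → |·| ≈ 2.2361, ∠ ≈ 63.43°
pole (1 + j20·0.05) = 1 + j1 → |·| ≈ 1.4142, ∠ ≈ 45.00°
pole (1 + j20·0.002) = 1 + j0.04 → |·| ≈ 1.0008, ∠ ≈ 2.29°
|G| = 0.002 · 2.2361 / (1.4142 · 1.0008) ≈ 0.0031598
Gain = 20 log₁₀(0.0031598) ≈ -50.01 dB
∠G = (63.43°) − (45.00° + 2.29°) = 16.14°

At ω = 500 rad/s:
zero (1 + j500·0.1) = 1 + j50 → |·| ≈ 50.01, ∠ ≈ 88.85°
pole (1 + j500·0.05) = 1 + j25 → |·| ≈ 25.02, ∠ ≈ 87.71°
pole (1 + j500·0.002) = 1 + j1 → |·| ≈ 1.4142, ∠ ≈ 45.00°
|G| = 0.002 · 50.01 / (25.02 · 1.4142) ≈ 0.0028268
Gain = 20 log₁₀(0.0028268) ≈ -50.97 dB
∠G = (88.85°) − (87.71° + 45.00°) = -43.86°

ω = 20: -50.0 dB, 16.1°; ω = 500: -51.0 dB, -43.9°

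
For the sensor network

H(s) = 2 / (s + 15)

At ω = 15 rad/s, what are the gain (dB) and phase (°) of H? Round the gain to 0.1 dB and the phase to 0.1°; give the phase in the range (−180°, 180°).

Substitute s = j15:
Numerator: 2 = 2 + j0
Denominator: (j15) + 15 = 15 + j15
|N| = √(2² + 0²) ≈ 2, ∠N ≈ 0.00°
|D| = √(15² + 15²) ≈ 21.213, ∠D ≈ 45.00°
|H| = 2 / 21.213 ≈ 0.094282
Gain = 20 log₁₀(0.094282) ≈ -20.51 dB
∠H = 0.00° − 45.00° = -45.00°

-20.5 dB, -45.0°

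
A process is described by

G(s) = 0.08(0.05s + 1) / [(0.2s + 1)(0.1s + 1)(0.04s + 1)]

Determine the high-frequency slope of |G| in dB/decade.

-40 dB/decade

Each pole contributes −20 dB/decade at high frequency; each zero contributes +20 dB/decade.
Net: 1 zero(s) − 3 pole(s) → -40 dB/decade.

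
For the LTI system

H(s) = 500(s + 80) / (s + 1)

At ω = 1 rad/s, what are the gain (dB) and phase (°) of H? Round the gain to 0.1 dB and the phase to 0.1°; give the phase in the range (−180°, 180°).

At s = jω = j1:
zero (s+80): 80 + j1 → |·| = √(80²+1²) = √6401 ≈ 80.006, ∠ = arctan(1/80) ≈ 0.72°
pole (s+1): 1 + j1 → |·| = √(1²+1²) = √2 ≈ 1.4142, ∠ = arctan(1/1) ≈ 45.00°
|H| = 500 · 80.006 / 1.4142 ≈ 28287
Gain = 20 log₁₀(28287) ≈ 89.03 dB
∠H = 0.72° − 45.00° = -44.28°

89.0 dB, -44.3°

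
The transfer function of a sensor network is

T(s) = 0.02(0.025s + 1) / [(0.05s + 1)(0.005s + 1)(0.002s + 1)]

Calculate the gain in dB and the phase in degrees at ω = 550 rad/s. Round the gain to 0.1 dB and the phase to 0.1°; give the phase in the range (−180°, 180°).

-52.8 dB, -119.8°

At ω = 550 rad/s:
zero (1 + j550·0.025) = 1 + j13.75 → |·| ≈ 13.786, ∠ ≈ 85.84°
pole (1 + j550·0.05) = 1 + j27.5 → |·| ≈ 27.518, ∠ ≈ 87.92°
pole (1 + j550·0.005) = 1 + j2.75 → |·| ≈ 2.9262, ∠ ≈ 70.02°
pole (1 + j550·0.002) = 1 + j1.1 → |·| ≈ 1.4866, ∠ ≈ 47.73°
|T| = 0.02 · 13.786 / (27.518 · 2.9262 · 1.4866) ≈ 0.0023033
Gain = 20 log₁₀(0.0023033) ≈ -52.75 dB
∠T = (85.84°) − (87.92° + 70.02° + 47.73°) = -119.83°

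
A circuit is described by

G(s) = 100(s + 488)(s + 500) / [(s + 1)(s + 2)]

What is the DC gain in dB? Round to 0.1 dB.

G(0) = 100·488·500 / (1·2) = 1.22e+07
20 log₁₀(1.22e+07) ≈ 141.73 dB

141.7 dB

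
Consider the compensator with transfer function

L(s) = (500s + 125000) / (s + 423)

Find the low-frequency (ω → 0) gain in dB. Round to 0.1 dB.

L(0) = 125000 / 423 ≈ 295.51
20 log₁₀(295.51) ≈ 49.41 dB

49.4 dB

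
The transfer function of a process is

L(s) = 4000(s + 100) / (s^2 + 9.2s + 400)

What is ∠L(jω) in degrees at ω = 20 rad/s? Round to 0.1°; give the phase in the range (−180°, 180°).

At s = jω = j20:
zero (s+100): 100 + j20 → |·| = √(100²+20²) = √10400 ≈ 101.98, ∠ = arctan(20/100) ≈ 11.31°
quadratic: (j20)² + 9.2·j20 + 400 = 0 + j184 → |·| ≈ 184, ∠ ≈ 90.00°
∠L = 11.31° − 90.00° = -78.69°

-78.7°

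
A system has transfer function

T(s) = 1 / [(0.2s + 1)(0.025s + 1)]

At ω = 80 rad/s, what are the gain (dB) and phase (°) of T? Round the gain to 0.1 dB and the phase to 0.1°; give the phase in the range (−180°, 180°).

-31.1 dB, -149.9°

At ω = 80 rad/s:
pole (1 + j80·0.2) = 1 + j16 → |·| ≈ 16.031, ∠ ≈ 86.42°
pole (1 + j80·0.025) = 1 + j2 → |·| ≈ 2.2361, ∠ ≈ 63.43°
|T| = 1 · 1 / (16.031 · 2.2361) ≈ 0.027896
Gain = 20 log₁₀(0.027896) ≈ -31.09 dB
∠T = (0°) − (86.42° + 63.43°) = -149.85°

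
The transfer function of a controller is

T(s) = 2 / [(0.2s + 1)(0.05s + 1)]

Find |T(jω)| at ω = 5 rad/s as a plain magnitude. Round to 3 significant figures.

At ω = 5 rad/s:
pole (1 + j5·0.2) = 1 + j1 → |·| ≈ 1.4142, ∠ ≈ 45.00°
pole (1 + j5·0.05) = 1 + j0.25 → |·| ≈ 1.0308, ∠ ≈ 14.04°
|T| = 2 · 1 / (1.4142 · 1.0308) ≈ 1.372

1.37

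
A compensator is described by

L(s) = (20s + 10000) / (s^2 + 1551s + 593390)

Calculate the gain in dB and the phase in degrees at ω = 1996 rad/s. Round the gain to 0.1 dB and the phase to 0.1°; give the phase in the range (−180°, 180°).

-41.0 dB, -61.7°

Substitute s = j1996:
Numerator: 20(j1996) + 10000 = 10000 + j39920
Denominator: (j1996)^2 + 1551(j1996) + 593390 = -3390626 + j3095796
|N| = √(10000² + 39920²) ≈ 41153, ∠N ≈ 75.94°
|D| = √(3390626² + 3095796²) ≈ 4.5913e+06, ∠D ≈ 137.60°
|L| = 41153 / 4.5913e+06 ≈ 0.0089633
Gain = 20 log₁₀(0.0089633) ≈ -40.95 dB
∠L = 75.94° − 137.60° = -61.66°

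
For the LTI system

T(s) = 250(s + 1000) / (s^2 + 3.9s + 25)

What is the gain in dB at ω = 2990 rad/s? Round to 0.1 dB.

-21.1 dB

At s = jω = j2990:
zero (s+1000): 1000 + j2990 → |·| = √(1000²+2990²) = √9940100 ≈ 3152.8, ∠ = arctan(2990/1000) ≈ 71.51°
quadratic: (j2990)² + 3.9·j2990 + 25 = -8940075 + j11661 → |·| ≈ 8.9401e+06, ∠ ≈ 179.93°
|T| = 250 · 3152.8 / 8.9401e+06 ≈ 0.088165
Gain = 20 log₁₀(0.088165) ≈ -21.09 dB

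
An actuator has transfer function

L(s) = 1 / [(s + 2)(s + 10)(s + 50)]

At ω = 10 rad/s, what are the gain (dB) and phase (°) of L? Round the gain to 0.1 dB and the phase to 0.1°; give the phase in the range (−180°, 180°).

At s = jω = j10:
pole (s+2): 2 + j10 → |·| = √(2²+10²) = √104 ≈ 10.198, ∠ = arctan(10/2) ≈ 78.69°
pole (s+10): 10 + j10 → |·| = √(10²+10²) = √200 ≈ 14.142, ∠ = arctan(10/10) ≈ 45.00°
pole (s+50): 50 + j10 → |·| = √(50²+10²) = √2600 ≈ 50.99, ∠ = arctan(10/50) ≈ 11.31°
|L| = 1 / 7353.8 ≈ 0.00013598
Gain = 20 log₁₀(0.00013598) ≈ -77.33 dB
∠L = 0.00° − 135.00° = -135.00°

-77.3 dB, -135.0°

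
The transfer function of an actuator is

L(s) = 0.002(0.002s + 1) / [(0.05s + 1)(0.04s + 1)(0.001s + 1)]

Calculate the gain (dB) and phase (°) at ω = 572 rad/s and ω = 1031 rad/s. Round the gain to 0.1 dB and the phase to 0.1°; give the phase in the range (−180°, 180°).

ω = 572: -107.9 dB, -156.4°; ω = 1031: -116.5 dB, -159.2°

At ω = 572 rad/s:
zero (1 + j572·0.002) = 1 + j1.144 → |·| ≈ 1.5195, ∠ ≈ 48.84°
pole (1 + j572·0.05) = 1 + j28.6 → |·| ≈ 28.617, ∠ ≈ 88.00°
pole (1 + j572·0.04) = 1 + j22.88 → |·| ≈ 22.902, ∠ ≈ 87.50°
pole (1 + j572·0.001) = 1 + j0.572 → |·| ≈ 1.152, ∠ ≈ 29.77°
|L| = 0.002 · 1.5195 / (28.617 · 22.902 · 1.152) ≈ 4.0251e-06
Gain = 20 log₁₀(4.0251e-06) ≈ -107.90 dB
∠L = (48.84°) − (88.00° + 87.50° + 29.77°) = -156.43°

At ω = 1031 rad/s:
zero (1 + j1031·0.002) = 1 + j2.062 → |·| ≈ 2.2917, ∠ ≈ 64.13°
pole (1 + j1031·0.05) = 1 + j51.55 → |·| ≈ 51.56, ∠ ≈ 88.89°
pole (1 + j1031·0.04) = 1 + j41.24 → |·| ≈ 41.252, ∠ ≈ 88.61°
pole (1 + j1031·0.001) = 1 + j1.031 → |·| ≈ 1.4363, ∠ ≈ 45.87°
|L| = 0.002 · 2.2917 / (51.56 · 41.252 · 1.4363) ≈ 1.5003e-06
Gain = 20 log₁₀(1.5003e-06) ≈ -116.48 dB
∠L = (64.13°) − (88.89° + 88.61° + 45.87°) = -159.24°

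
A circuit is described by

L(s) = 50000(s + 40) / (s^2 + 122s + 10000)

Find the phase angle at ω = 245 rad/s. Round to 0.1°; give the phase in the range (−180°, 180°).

-68.4°

At s = jω = j245:
zero (s+40): 40 + j245 → |·| = √(40²+245²) = √61625 ≈ 248.24, ∠ = arctan(245/40) ≈ 80.73°
quadratic: (j245)² + 122·j245 + 10000 = -50025 + j29890 → |·| ≈ 58274, ∠ ≈ 149.14°
∠L = 80.73° − 149.14° = -68.41°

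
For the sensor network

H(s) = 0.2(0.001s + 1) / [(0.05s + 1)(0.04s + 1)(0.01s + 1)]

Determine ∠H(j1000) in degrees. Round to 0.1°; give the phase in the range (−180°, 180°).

At ω = 1000 rad/s:
zero (1 + j1000·0.001) = 1 + j1 → |·| ≈ 1.4142, ∠ ≈ 45.00°
pole (1 + j1000·0.05) = 1 + j50 → |·| ≈ 50.01, ∠ ≈ 88.85°
pole (1 + j1000·0.04) = 1 + j40 → |·| ≈ 40.012, ∠ ≈ 88.57°
pole (1 + j1000·0.01) = 1 + j10 → |·| ≈ 10.05, ∠ ≈ 84.29°
∠H = (45.00°) − (88.85° + 88.57° + 84.29°) = -216.71° ≡ 143.29° (principal value)

143.3°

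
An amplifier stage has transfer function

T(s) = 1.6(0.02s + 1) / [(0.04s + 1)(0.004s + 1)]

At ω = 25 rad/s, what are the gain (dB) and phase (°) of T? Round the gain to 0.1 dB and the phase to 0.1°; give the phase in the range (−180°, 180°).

2.0 dB, -24.1°

At ω = 25 rad/s:
zero (1 + j25·0.02) = 1 + j0.5 → |·| ≈ 1.118, ∠ ≈ 26.57°
pole (1 + j25·0.04) = 1 + j1 → |·| ≈ 1.4142, ∠ ≈ 45.00°
pole (1 + j25·0.004) = 1 + j0.1 → |·| ≈ 1.005, ∠ ≈ 5.71°
|T| = 1.6 · 1.118 / (1.4142 · 1.005) ≈ 1.2586
Gain = 20 log₁₀(1.2586) ≈ 2.00 dB
∠T = (26.57°) − (45.00° + 5.71°) = -24.14°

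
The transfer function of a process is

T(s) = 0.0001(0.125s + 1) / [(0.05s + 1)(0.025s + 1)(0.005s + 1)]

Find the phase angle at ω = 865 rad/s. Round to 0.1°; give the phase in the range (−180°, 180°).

At ω = 865 rad/s:
zero (1 + j865·0.125) = 1 + j108.125 → |·| ≈ 108.13, ∠ ≈ 89.47°
pole (1 + j865·0.05) = 1 + j43.25 → |·| ≈ 43.262, ∠ ≈ 88.68°
pole (1 + j865·0.025) = 1 + j21.625 → |·| ≈ 21.648, ∠ ≈ 87.35°
pole (1 + j865·0.005) = 1 + j4.325 → |·| ≈ 4.4391, ∠ ≈ 76.98°
∠T = (89.47°) − (88.68° + 87.35° + 76.98°) = -163.54°

-163.5°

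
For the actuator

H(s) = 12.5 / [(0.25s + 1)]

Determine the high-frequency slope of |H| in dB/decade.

-20 dB/decade

Each pole contributes −20 dB/decade at high frequency; each zero contributes +20 dB/decade.
Net: 0 zero(s) − 1 pole(s) → -20 dB/decade.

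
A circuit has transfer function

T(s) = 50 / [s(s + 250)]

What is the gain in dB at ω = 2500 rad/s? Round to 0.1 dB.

At s = jω = j2500:
pole (s+250): 250 + j2500 → |·| = √(250²+2500²) = √6312500 ≈ 2512.5, ∠ = arctan(2500/250) ≈ 84.29°
pole at origin: |s| = 2500, ∠ = 90.00° (in denominator)
|T| = 50 / 6.2812e+06 ≈ 7.9603e-06
Gain = 20 log₁₀(7.9603e-06) ≈ -101.98 dB

-102.0 dB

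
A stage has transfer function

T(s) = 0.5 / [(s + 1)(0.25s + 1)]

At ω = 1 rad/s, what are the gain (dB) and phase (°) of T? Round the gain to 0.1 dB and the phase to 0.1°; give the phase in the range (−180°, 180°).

-9.3 dB, -59.0°

At ω = 1 rad/s:
pole (1 + j1·1) = 1 + j1 → |·| ≈ 1.4142, ∠ ≈ 45.00°
pole (1 + j1·0.25) = 1 + j0.25 → |·| ≈ 1.0308, ∠ ≈ 14.04°
|T| = 0.5 · 1 / (1.4142 · 1.0308) ≈ 0.34299
Gain = 20 log₁₀(0.34299) ≈ -9.29 dB
∠T = (0°) − (45.00° + 14.04°) = -59.04°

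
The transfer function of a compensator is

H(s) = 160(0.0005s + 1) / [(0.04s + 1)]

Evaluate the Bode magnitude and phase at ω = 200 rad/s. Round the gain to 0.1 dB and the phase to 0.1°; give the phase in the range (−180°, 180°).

At ω = 200 rad/s:
zero (1 + j200·0.0005) = 1 + j0.1 → |·| ≈ 1.005, ∠ ≈ 5.71°
pole (1 + j200·0.04) = 1 + j8 → |·| ≈ 8.0623, ∠ ≈ 82.87°
|H| = 160 · 1.005 / (8.0623) ≈ 19.945
Gain = 20 log₁₀(19.945) ≈ 26.00 dB
∠H = (5.71°) − (82.87°) = -77.16°

26.0 dB, -77.2°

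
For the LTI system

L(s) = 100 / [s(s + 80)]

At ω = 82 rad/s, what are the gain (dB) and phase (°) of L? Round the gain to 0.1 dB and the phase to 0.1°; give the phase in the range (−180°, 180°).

At s = jω = j82:
pole (s+80): 80 + j82 → |·| = √(80²+82²) = √13124 ≈ 114.56, ∠ = arctan(82/80) ≈ 45.71°
pole at origin: |s| = 82, ∠ = 90.00° (in denominator)
|L| = 100 / 9393.9 ≈ 0.010645
Gain = 20 log₁₀(0.010645) ≈ -39.46 dB
∠L = 0.00° − 135.71° = -135.71°

-39.5 dB, -135.7°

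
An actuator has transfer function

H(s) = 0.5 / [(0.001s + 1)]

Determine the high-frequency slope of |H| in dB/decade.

Each pole contributes −20 dB/decade at high frequency; each zero contributes +20 dB/decade.
Net: 0 zero(s) − 1 pole(s) → -20 dB/decade.

-20 dB/decade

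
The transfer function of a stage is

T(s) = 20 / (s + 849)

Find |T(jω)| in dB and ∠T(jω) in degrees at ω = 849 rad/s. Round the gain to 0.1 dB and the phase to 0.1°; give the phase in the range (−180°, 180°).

-35.6 dB, -45.0°

At s = jω = j849:
pole (s+849): 849 + j849 → |·| = √(849²+849²) = √1441602 ≈ 1200.7, ∠ = arctan(849/849) ≈ 45.00°
|T| = 20 / 1200.7 ≈ 0.016657
Gain = 20 log₁₀(0.016657) ≈ -35.57 dB
∠T = 0.00° − 45.00° = -45.00°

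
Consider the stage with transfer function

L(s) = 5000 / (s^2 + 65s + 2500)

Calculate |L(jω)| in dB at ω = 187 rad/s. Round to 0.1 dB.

At s = jω = j187:
quadratic: (j187)² + 65·j187 + 2500 = -32469 + j12155 → |·| ≈ 34670, ∠ ≈ 159.48°
|L| = 5000 / 34670 ≈ 0.14422
Gain = 20 log₁₀(0.14422) ≈ -16.82 dB

-16.8 dB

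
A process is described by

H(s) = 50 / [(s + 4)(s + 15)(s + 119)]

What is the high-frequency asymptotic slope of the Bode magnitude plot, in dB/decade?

-60 dB/decade

Each pole contributes −20 dB/decade at high frequency; each zero contributes +20 dB/decade.
Net: 0 zero(s) − 3 pole(s) → -60 dB/decade.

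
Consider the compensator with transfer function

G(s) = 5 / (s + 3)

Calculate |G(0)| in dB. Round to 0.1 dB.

4.4 dB

G(0) = 5 / (3) ≈ 1.6667
20 log₁₀(1.6667) ≈ 4.44 dB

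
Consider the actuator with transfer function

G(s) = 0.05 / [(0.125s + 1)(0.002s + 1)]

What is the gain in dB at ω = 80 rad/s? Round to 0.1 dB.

-46.2 dB

At ω = 80 rad/s:
pole (1 + j80·0.125) = 1 + j10 → |·| ≈ 10.05, ∠ ≈ 84.29°
pole (1 + j80·0.002) = 1 + j0.16 → |·| ≈ 1.0127, ∠ ≈ 9.09°
|G| = 0.05 · 1 / (10.05 · 1.0127) ≈ 0.0049127
Gain = 20 log₁₀(0.0049127) ≈ -46.17 dB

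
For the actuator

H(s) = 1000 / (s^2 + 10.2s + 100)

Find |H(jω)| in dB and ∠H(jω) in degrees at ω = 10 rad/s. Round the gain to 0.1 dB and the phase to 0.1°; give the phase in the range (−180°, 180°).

At s = jω = j10:
quadratic: (j10)² + 10.2·j10 + 100 = 0 + j102 → |·| ≈ 102, ∠ ≈ 90.00°
|H| = 1000 / 102 ≈ 9.8039
Gain = 20 log₁₀(9.8039) ≈ 19.83 dB
∠H = 0.00° − 90.00° = -90.00°

19.8 dB, -90.0°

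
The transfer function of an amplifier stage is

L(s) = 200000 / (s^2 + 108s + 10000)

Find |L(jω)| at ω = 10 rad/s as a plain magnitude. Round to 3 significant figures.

At s = jω = j10:
quadratic: (j10)² + 108·j10 + 10000 = 9900 + j1080 → |·| ≈ 9958.7, ∠ ≈ 6.23°
|L| = 200000 / 9958.7 ≈ 20.083

20.1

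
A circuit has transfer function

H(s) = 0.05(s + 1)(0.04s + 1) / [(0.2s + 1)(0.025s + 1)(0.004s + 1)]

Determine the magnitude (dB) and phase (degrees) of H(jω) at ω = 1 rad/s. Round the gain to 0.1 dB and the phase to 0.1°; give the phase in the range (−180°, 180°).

At ω = 1 rad/s:
zero (1 + j1·1) = 1 + j1 → |·| ≈ 1.4142, ∠ ≈ 45.00°
zero (1 + j1·0.04) = 1 + j0.04 → |·| ≈ 1.0008, ∠ ≈ 2.29°
pole (1 + j1·0.2) = 1 + j0.2 → |·| ≈ 1.0198, ∠ ≈ 11.31°
pole (1 + j1·0.025) = 1 + j0.025 → |·| ≈ 1.0003, ∠ ≈ 1.43°
pole (1 + j1·0.004) = 1 + j0.004 → |·| ≈ 1, ∠ ≈ 0.23°
|H| = 0.05 · 1.4142 · 1.0008 / (1.0198 · 1.0003 · 1) ≈ 0.069372
Gain = 20 log₁₀(0.069372) ≈ -23.18 dB
∠H = (45.00° + 2.29°) − (11.31° + 1.43° + 0.23°) = 34.32°

-23.2 dB, 34.3°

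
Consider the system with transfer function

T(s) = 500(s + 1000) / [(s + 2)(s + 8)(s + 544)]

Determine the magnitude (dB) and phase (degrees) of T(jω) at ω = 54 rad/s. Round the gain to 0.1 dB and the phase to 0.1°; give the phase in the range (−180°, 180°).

-10.2 dB, -172.0°

At s = jω = j54:
zero (s+1000): 1000 + j54 → |·| = √(1000²+54²) = √1002916 ≈ 1001.5, ∠ = arctan(54/1000) ≈ 3.09°
pole (s+2): 2 + j54 → |·| = √(2²+54²) = √2920 ≈ 54.037, ∠ = arctan(54/2) ≈ 87.88°
pole (s+8): 8 + j54 → |·| = √(8²+54²) = √2980 ≈ 54.589, ∠ = arctan(54/8) ≈ 81.57°
pole (s+544): 544 + j54 → |·| = √(544²+54²) = √298852 ≈ 546.67, ∠ = arctan(54/544) ≈ 5.67°
|T| = 500 · 1001.5 / 1.6126e+06 ≈ 0.31052
Gain = 20 log₁₀(0.31052) ≈ -10.16 dB
∠T = 3.09° − 175.12° = -172.03°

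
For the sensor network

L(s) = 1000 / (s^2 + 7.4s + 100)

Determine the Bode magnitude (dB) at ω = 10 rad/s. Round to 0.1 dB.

22.6 dB

At s = jω = j10:
quadratic: (j10)² + 7.4·j10 + 100 = 0 + j74 → |·| ≈ 74, ∠ ≈ 90.00°
|L| = 1000 / 74 ≈ 13.514
Gain = 20 log₁₀(13.514) ≈ 22.62 dB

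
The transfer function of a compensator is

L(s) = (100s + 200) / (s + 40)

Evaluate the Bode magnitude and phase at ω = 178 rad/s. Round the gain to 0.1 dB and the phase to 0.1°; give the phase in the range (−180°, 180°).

39.8 dB, 12.0°

Substitute s = j178:
Numerator: 100(j178) + 200 = 200 + j17800
Denominator: (j178) + 40 = 40 + j178
|N| = √(200² + 17800²) ≈ 17801, ∠N ≈ 89.36°
|D| = √(40² + 178²) ≈ 182.44, ∠D ≈ 77.33°
|L| = 17801 / 182.44 ≈ 97.572
Gain = 20 log₁₀(97.572) ≈ 39.79 dB
∠L = 89.36° − 77.33° = 12.03°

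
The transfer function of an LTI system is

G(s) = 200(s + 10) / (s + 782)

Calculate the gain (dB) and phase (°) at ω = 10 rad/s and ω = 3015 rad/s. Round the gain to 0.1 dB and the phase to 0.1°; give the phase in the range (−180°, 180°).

At s = jω = j10:
zero (s+10): 10 + j10 → |·| = √(10²+10²) = √200 ≈ 14.142, ∠ = arctan(10/10) ≈ 45.00°
pole (s+782): 782 + j10 → |·| = √(782²+10²) = √611624 ≈ 782.06, ∠ = arctan(10/782) ≈ 0.73°
|G| = 200 · 14.142 / 782.06 ≈ 3.6166
Gain = 20 log₁₀(3.6166) ≈ 11.17 dB
∠G = 45.00° − 0.73° = 44.27°

At s = jω = j3015:
zero (s+10): 10 + j3015 → |·| = √(10²+3015²) = √9090325 ≈ 3015, ∠ = arctan(3015/10) ≈ 89.81°
pole (s+782): 782 + j3015 → |·| = √(782²+3015²) = √9701749 ≈ 3114.8, ∠ = arctan(3015/782) ≈ 75.46°
|G| = 200 · 3015 / 3114.8 ≈ 193.59
Gain = 20 log₁₀(193.59) ≈ 45.74 dB
∠G = 89.81° − 75.46° = 14.35°

ω = 10: 11.2 dB, 44.3°; ω = 3015: 45.7 dB, 14.4°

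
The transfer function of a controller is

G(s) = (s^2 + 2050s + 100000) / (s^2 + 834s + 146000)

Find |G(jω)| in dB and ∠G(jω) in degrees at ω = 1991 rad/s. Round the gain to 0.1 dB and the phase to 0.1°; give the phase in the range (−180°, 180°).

Substitute s = j1991:
Numerator: (j1991)^2 + 2050(j1991) + 100000 = -3864081 + j4081550
Denominator: (j1991)^2 + 834(j1991) + 146000 = -3818081 + j1660494
|N| = √(3864081² + 4081550²) ≈ 5.6205e+06, ∠N ≈ 133.43°
|D| = √(3818081² + 1660494²) ≈ 4.1635e+06, ∠D ≈ 156.50°
|G| = 5.6205e+06 / 4.1635e+06 ≈ 1.3499
Gain = 20 log₁₀(1.3499) ≈ 2.61 dB
∠G = 133.43° − 156.50° = -23.07°

2.6 dB, -23.1°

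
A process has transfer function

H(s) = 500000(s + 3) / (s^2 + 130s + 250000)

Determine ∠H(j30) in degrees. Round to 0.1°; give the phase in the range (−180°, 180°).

At s = jω = j30:
zero (s+3): 3 + j30 → |·| = √(3²+30²) = √909 ≈ 30.15, ∠ = arctan(30/3) ≈ 84.29°
quadratic: (j30)² + 130·j30 + 250000 = 249100 + j3900 → |·| ≈ 2.4913e+05, ∠ ≈ 0.90°
∠H = 84.29° − 0.90° = 83.39°

83.4°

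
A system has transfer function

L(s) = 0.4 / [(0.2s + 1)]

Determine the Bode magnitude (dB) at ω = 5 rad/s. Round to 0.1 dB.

-11.0 dB

At ω = 5 rad/s:
pole (1 + j5·0.2) = 1 + j1 → |·| ≈ 1.4142, ∠ ≈ 45.00°
|L| = 0.4 · 1 / (1.4142) ≈ 0.28285
Gain = 20 log₁₀(0.28285) ≈ -10.97 dB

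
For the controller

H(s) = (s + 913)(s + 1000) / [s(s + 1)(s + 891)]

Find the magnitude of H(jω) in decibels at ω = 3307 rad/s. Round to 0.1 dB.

-70.0 dB

At s = jω = j3307:
zero (s+913): 913 + j3307 → |·| = √(913²+3307²) = √11769818 ≈ 3430.7, ∠ = arctan(3307/913) ≈ 74.57°
zero (s+1000): 1000 + j3307 → |·| = √(1000²+3307²) = √11936249 ≈ 3454.9, ∠ = arctan(3307/1000) ≈ 73.18°
pole (s+1): 1 + j3307 → |·| = √(1²+3307²) = √10936250 ≈ 3307, ∠ = arctan(3307/1) ≈ 89.98°
pole (s+891): 891 + j3307 → |·| = √(891²+3307²) = √11730130 ≈ 3424.9, ∠ = arctan(3307/891) ≈ 74.92°
pole at origin: |s| = 3307, ∠ = 90.00° (in denominator)
|H| = 1 · 1.1853e+07 / 3.7456e+10 ≈ 0.00031645
Gain = 20 log₁₀(0.00031645) ≈ -69.99 dB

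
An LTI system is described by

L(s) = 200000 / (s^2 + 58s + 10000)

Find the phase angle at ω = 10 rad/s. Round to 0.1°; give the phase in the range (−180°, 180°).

At s = jω = j10:
quadratic: (j10)² + 58·j10 + 10000 = 9900 + j580 → |·| ≈ 9917, ∠ ≈ 3.35°
∠L = 0.00° − 3.35° = -3.35°

-3.4°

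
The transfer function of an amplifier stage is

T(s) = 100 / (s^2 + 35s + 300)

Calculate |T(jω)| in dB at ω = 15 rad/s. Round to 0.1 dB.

Substitute s = j15:
Numerator: 100 = 100 + j0
Denominator: (j15)^2 + 35(j15) + 300 = 75 + j525
|N| = √(100² + 0²) ≈ 100, ∠N ≈ 0.00°
|D| = √(75² + 525²) ≈ 530.33, ∠D ≈ 81.87°
|T| = 100 / 530.33 ≈ 0.18856
Gain = 20 log₁₀(0.18856) ≈ -14.49 dB

-14.5 dB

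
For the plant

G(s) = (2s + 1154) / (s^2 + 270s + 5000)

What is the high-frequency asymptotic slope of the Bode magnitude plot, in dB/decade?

-20 dB/decade

Each pole contributes −20 dB/decade at high frequency; each zero contributes +20 dB/decade.
Net: 1 zero(s) − 2 pole(s) → -20 dB/decade.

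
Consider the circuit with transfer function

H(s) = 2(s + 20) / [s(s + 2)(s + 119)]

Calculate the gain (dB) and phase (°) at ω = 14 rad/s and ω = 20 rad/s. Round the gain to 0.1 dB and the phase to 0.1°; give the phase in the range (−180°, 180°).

At s = jω = j14:
zero (s+20): 20 + j14 → |·| = √(20²+14²) = √596 ≈ 24.413, ∠ = arctan(14/20) ≈ 34.99°
pole (s+2): 2 + j14 → |·| = √(2²+14²) = √200 ≈ 14.142, ∠ = arctan(14/2) ≈ 81.87°
pole (s+119): 119 + j14 → |·| = √(119²+14²) = √14357 ≈ 119.82, ∠ = arctan(14/119) ≈ 6.71°
pole at origin: |s| = 14, ∠ = 90.00° (in denominator)
|H| = 2 · 24.413 / 23723 ≈ 0.0020582
Gain = 20 log₁₀(0.0020582) ≈ -53.73 dB
∠H = 34.99° − 178.58° = -143.59°

At s = jω = j20:
zero (s+20): 20 + j20 → |·| = √(20²+20²) = √800 ≈ 28.284, ∠ = arctan(20/20) ≈ 45.00°
pole (s+2): 2 + j20 → |·| = √(2²+20²) = √404 ≈ 20.1, ∠ = arctan(20/2) ≈ 84.29°
pole (s+119): 119 + j20 → |·| = √(119²+20²) = √14561 ≈ 120.67, ∠ = arctan(20/119) ≈ 9.54°
pole at origin: |s| = 20, ∠ = 90.00° (in denominator)
|H| = 2 · 28.284 / 48509 ≈ 0.0011661
Gain = 20 log₁₀(0.0011661) ≈ -58.67 dB
∠H = 45.00° − 183.83° = -138.83°

ω = 14: -53.7 dB, -143.6°; ω = 20: -58.7 dB, -138.8°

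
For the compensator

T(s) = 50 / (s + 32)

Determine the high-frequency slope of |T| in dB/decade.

-20 dB/decade

Each pole contributes −20 dB/decade at high frequency; each zero contributes +20 dB/decade.
Net: 0 zero(s) − 1 pole(s) → -20 dB/decade.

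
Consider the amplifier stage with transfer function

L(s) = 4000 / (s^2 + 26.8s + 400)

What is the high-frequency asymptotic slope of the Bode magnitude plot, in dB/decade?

Each pole contributes −20 dB/decade at high frequency; each zero contributes +20 dB/decade.
Net: 0 zero(s) − 2 pole(s) → -40 dB/decade.

-40 dB/decade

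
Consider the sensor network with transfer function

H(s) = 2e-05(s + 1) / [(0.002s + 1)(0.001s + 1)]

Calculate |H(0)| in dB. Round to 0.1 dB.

-94.0 dB

H(0) = 2e-05 · 1 / 1 = 2e-05
20 log₁₀(2e-05) ≈ -93.98 dB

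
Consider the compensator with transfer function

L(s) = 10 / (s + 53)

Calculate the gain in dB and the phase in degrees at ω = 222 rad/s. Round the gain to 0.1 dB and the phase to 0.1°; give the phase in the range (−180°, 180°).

At s = jω = j222:
pole (s+53): 53 + j222 → |·| = √(53²+222²) = √52093 ≈ 228.24, ∠ = arctan(222/53) ≈ 76.57°
|L| = 10 / 228.24 ≈ 0.043814
Gain = 20 log₁₀(0.043814) ≈ -27.17 dB
∠L = 0.00° − 76.57° = -76.57°

-27.2 dB, -76.6°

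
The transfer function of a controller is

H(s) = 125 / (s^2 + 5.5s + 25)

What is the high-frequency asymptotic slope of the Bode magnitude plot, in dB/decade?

-40 dB/decade

Each pole contributes −20 dB/decade at high frequency; each zero contributes +20 dB/decade.
Net: 0 zero(s) − 2 pole(s) → -40 dB/decade.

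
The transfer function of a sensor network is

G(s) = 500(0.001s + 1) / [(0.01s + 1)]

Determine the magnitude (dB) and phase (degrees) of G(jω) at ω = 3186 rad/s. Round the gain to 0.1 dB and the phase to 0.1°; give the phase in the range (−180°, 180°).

At ω = 3186 rad/s:
zero (1 + j3186·0.001) = 1 + j3.186 → |·| ≈ 3.3393, ∠ ≈ 72.57°
pole (1 + j3186·0.01) = 1 + j31.86 → |·| ≈ 31.876, ∠ ≈ 88.20°
|G| = 500 · 3.3393 / (31.876) ≈ 52.38
Gain = 20 log₁₀(52.38) ≈ 34.38 dB
∠G = (72.57°) − (88.20°) = -15.63°

34.4 dB, -15.6°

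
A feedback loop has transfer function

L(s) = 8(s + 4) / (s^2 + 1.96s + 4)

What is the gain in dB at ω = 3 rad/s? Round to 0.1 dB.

14.3 dB

At s = jω = j3:
zero (s+4): 4 + j3 → |·| = √(4²+3²) = √25 ≈ 5, ∠ = arctan(3/4) ≈ 36.87°
quadratic: (j3)² + 1.96·j3 + 4 = -5 + j5.88 → |·| ≈ 7.7184, ∠ ≈ 130.38°
|L| = 8 · 5 / 7.7184 ≈ 5.1824
Gain = 20 log₁₀(5.1824) ≈ 14.29 dB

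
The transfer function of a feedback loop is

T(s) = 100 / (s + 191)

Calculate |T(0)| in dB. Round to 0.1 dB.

-5.6 dB

T(0) = 100 / (191) ≈ 0.52356
20 log₁₀(0.52356) ≈ -5.62 dB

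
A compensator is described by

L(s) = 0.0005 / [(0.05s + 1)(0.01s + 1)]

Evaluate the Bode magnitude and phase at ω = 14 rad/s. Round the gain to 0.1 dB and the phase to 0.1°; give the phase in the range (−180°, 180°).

-67.8 dB, -43.0°

At ω = 14 rad/s:
pole (1 + j14·0.05) = 1 + j0.7 → |·| ≈ 1.2207, ∠ ≈ 34.99°
pole (1 + j14·0.01) = 1 + j0.14 → |·| ≈ 1.0098, ∠ ≈ 7.97°
|L| = 0.0005 · 1 / (1.2207 · 1.0098) ≈ 0.00040563
Gain = 20 log₁₀(0.00040563) ≈ -67.84 dB
∠L = (0°) − (34.99° + 7.97°) = -42.96°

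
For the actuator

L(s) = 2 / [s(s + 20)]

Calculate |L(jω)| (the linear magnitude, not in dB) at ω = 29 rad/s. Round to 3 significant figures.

0.00196

At s = jω = j29:
pole (s+20): 20 + j29 → |·| = √(20²+29²) = √1241 ≈ 35.228, ∠ = arctan(29/20) ≈ 55.41°
pole at origin: |s| = 29, ∠ = 90.00° (in denominator)
|L| = 2 / 1021.6 ≈ 0.0019577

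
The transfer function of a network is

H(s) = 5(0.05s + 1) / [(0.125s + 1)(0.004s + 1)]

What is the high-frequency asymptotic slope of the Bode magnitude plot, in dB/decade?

-20 dB/decade

Each pole contributes −20 dB/decade at high frequency; each zero contributes +20 dB/decade.
Net: 1 zero(s) − 2 pole(s) → -20 dB/decade.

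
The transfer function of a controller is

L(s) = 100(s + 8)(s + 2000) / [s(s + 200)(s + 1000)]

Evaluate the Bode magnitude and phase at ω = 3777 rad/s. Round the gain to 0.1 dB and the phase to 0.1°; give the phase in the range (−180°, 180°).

-30.8 dB, -100.2°

At s = jω = j3777:
zero (s+8): 8 + j3777 → |·| = √(8²+3777²) = √14265793 ≈ 3777, ∠ = arctan(3777/8) ≈ 89.88°
zero (s+2000): 2000 + j3777 → |·| = √(2000²+3777²) = √18265729 ≈ 4273.8, ∠ = arctan(3777/2000) ≈ 62.10°
pole (s+200): 200 + j3777 → |·| = √(200²+3777²) = √14305729 ≈ 3782.3, ∠ = arctan(3777/200) ≈ 86.97°
pole (s+1000): 1000 + j3777 → |·| = √(1000²+3777²) = √15265729 ≈ 3907.1, ∠ = arctan(3777/1000) ≈ 75.17°
pole at origin: |s| = 3777, ∠ = 90.00° (in denominator)
|L| = 100 · 1.6142e+07 / 5.5816e+10 ≈ 0.02892
Gain = 20 log₁₀(0.02892) ≈ -30.78 dB
∠L = 151.98° − 252.14° = -100.16°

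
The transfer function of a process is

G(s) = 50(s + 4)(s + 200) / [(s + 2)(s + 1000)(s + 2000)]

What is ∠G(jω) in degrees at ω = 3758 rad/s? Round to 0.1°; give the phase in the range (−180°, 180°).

-50.2°

At s = jω = j3758:
zero (s+4): 4 + j3758 → |·| = √(4²+3758²) = √14122580 ≈ 3758, ∠ = arctan(3758/4) ≈ 89.94°
zero (s+200): 200 + j3758 → |·| = √(200²+3758²) = √14162564 ≈ 3763.3, ∠ = arctan(3758/200) ≈ 86.95°
pole (s+2): 2 + j3758 → |·| = √(2²+3758²) = √14122568 ≈ 3758, ∠ = arctan(3758/2) ≈ 89.97°
pole (s+1000): 1000 + j3758 → |·| = √(1000²+3758²) = √15122564 ≈ 3888.8, ∠ = arctan(3758/1000) ≈ 75.10°
pole (s+2000): 2000 + j3758 → |·| = √(2000²+3758²) = √18122564 ≈ 4257.1, ∠ = arctan(3758/2000) ≈ 61.98°
∠G = 176.89° − 227.05° = -50.16°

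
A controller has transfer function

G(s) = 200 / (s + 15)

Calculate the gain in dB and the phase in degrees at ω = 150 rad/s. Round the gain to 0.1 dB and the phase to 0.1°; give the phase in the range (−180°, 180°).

2.5 dB, -84.3°

Substitute s = j150:
Numerator: 200 = 200 + j0
Denominator: (j150) + 15 = 15 + j150
|N| = √(200² + 0²) ≈ 200, ∠N ≈ 0.00°
|D| = √(15² + 150²) ≈ 150.75, ∠D ≈ 84.29°
|G| = 200 / 150.75 ≈ 1.3267
Gain = 20 log₁₀(1.3267) ≈ 2.46 dB
∠G = 0.00° − 84.29° = -84.29°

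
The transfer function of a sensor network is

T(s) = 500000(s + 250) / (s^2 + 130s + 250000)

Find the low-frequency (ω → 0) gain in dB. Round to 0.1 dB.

54.0 dB

T(0) = 500000·250 / 250000 = 500
20 log₁₀(500) ≈ 53.98 dB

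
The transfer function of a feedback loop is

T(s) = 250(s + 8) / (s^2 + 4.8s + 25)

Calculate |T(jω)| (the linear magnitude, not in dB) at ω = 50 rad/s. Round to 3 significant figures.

5.09

At s = jω = j50:
zero (s+8): 8 + j50 → |·| = √(8²+50²) = √2564 ≈ 50.636, ∠ = arctan(50/8) ≈ 80.91°
quadratic: (j50)² + 4.8·j50 + 25 = -2475 + j240 → |·| ≈ 2486.6, ∠ ≈ 174.46°
|T| = 250 · 50.636 / 2486.6 ≈ 5.0909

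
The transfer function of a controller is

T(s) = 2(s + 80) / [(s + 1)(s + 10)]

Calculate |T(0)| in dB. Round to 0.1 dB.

T(0) = 2·80 / (1·10) = 16
20 log₁₀(16) ≈ 24.08 dB

24.1 dB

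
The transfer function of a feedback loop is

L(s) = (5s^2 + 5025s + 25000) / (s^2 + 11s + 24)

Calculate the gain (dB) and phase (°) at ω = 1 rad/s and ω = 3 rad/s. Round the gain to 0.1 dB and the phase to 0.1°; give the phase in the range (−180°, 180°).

ω = 1: 60.0 dB, -14.2°; ω = 3: 58.1 dB, -34.4°

Substitute s = j1:
Numerator: 5(j1)^2 + 5025(j1) + 25000 = 24995 + j5025
Denominator: (j1)^2 + 11(j1) + 24 = 23 + j11
|N| = √(24995² + 5025²) ≈ 25495, ∠N ≈ 11.37°
|D| = √(23² + 11²) ≈ 25.495, ∠D ≈ 25.56°
|L| = 25495 / 25.495 ≈ 1000
Gain = 20 log₁₀(1000) ≈ 60.00 dB
∠L = 11.37° − 25.56° = -14.19°

Substitute s = j3:
Numerator: 5(j3)^2 + 5025(j3) + 25000 = 24955 + j15075
Denominator: (j3)^2 + 11(j3) + 24 = 15 + j33
|N| = √(24955² + 15075²) ≈ 29155, ∠N ≈ 31.14°
|D| = √(15² + 33²) ≈ 36.249, ∠D ≈ 65.56°
|L| = 29155 / 36.249 ≈ 804.3
Gain = 20 log₁₀(804.3) ≈ 58.11 dB
∠L = 31.14° − 65.56° = -34.42°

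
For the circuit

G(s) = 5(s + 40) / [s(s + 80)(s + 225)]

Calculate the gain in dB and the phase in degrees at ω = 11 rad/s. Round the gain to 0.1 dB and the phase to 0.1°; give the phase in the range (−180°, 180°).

At s = jω = j11:
zero (s+40): 40 + j11 → |·| = √(40²+11²) = √1721 ≈ 41.485, ∠ = arctan(11/40) ≈ 15.38°
pole (s+80): 80 + j11 → |·| = √(80²+11²) = √6521 ≈ 80.753, ∠ = arctan(11/80) ≈ 7.83°
pole (s+225): 225 + j11 → |·| = √(225²+11²) = √50746 ≈ 225.27, ∠ = arctan(11/225) ≈ 2.80°
pole at origin: |s| = 11, ∠ = 90.00° (in denominator)
|G| = 5 · 41.485 / 2.001e+05 ≈ 0.0010366
Gain = 20 log₁₀(0.0010366) ≈ -59.69 dB
∠G = 15.38° − 100.63° = -85.25°

-59.7 dB, -85.3°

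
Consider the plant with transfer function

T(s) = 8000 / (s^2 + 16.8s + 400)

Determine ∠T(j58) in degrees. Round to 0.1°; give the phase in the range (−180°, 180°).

At s = jω = j58:
quadratic: (j58)² + 16.8·j58 + 400 = -2964 + j974.4 → |·| ≈ 3120.1, ∠ ≈ 161.80°
∠T = 0.00° − 161.80° = -161.80°

-161.8°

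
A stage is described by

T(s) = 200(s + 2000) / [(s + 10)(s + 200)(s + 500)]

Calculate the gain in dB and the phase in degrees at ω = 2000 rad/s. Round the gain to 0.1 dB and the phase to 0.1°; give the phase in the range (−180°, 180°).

At s = jω = j2000:
zero (s+2000): 2000 + j2000 → |·| = √(2000²+2000²) = √8000000 ≈ 2828.4, ∠ = arctan(2000/2000) ≈ 45.00°
pole (s+10): 10 + j2000 → |·| = √(10²+2000²) = √4000100 ≈ 2000, ∠ = arctan(2000/10) ≈ 89.71°
pole (s+200): 200 + j2000 → |·| = √(200²+2000²) = √4040000 ≈ 2010, ∠ = arctan(2000/200) ≈ 84.29°
pole (s+500): 500 + j2000 → |·| = √(500²+2000²) = √4250000 ≈ 2061.6, ∠ = arctan(2000/500) ≈ 75.96°
|T| = 200 · 2828.4 / 8.2876e+09 ≈ 6.8256e-05
Gain = 20 log₁₀(6.8256e-05) ≈ -83.32 dB
∠T = 45.00° − 249.96° = -204.96° ≡ 155.04° (principal value)

-83.3 dB, 155.0°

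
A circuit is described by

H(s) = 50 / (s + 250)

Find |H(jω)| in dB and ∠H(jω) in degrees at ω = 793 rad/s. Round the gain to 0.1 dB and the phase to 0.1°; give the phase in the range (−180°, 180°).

-24.4 dB, -72.5°

Substitute s = j793:
Numerator: 50 = 50 + j0
Denominator: (j793) + 250 = 250 + j793
|N| = √(50² + 0²) ≈ 50, ∠N ≈ 0.00°
|D| = √(250² + 793²) ≈ 831.47, ∠D ≈ 72.50°
|H| = 50 / 831.47 ≈ 0.060134
Gain = 20 log₁₀(0.060134) ≈ -24.42 dB
∠H = 0.00° − 72.50° = -72.50°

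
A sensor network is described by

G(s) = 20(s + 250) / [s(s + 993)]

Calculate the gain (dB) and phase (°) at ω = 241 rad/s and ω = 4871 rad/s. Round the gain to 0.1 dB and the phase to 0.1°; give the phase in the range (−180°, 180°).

ω = 241: -31.0 dB, -59.7°; ω = 4871: -47.9 dB, -81.4°

At s = jω = j241:
zero (s+250): 250 + j241 → |·| = √(250²+241²) = √120581 ≈ 347.25, ∠ = arctan(241/250) ≈ 43.95°
pole (s+993): 993 + j241 → |·| = √(993²+241²) = √1044130 ≈ 1021.8, ∠ = arctan(241/993) ≈ 13.64°
pole at origin: |s| = 241, ∠ = 90.00° (in denominator)
|G| = 20 · 347.25 / 2.4625e+05 ≈ 0.028203
Gain = 20 log₁₀(0.028203) ≈ -30.99 dB
∠G = 43.95° − 103.64° = -59.69°

At s = jω = j4871:
zero (s+250): 250 + j4871 → |·| = √(250²+4871²) = √23789141 ≈ 4877.4, ∠ = arctan(4871/250) ≈ 87.06°
pole (s+993): 993 + j4871 → |·| = √(993²+4871²) = √24712690 ≈ 4971.2, ∠ = arctan(4871/993) ≈ 78.48°
pole at origin: |s| = 4871, ∠ = 90.00° (in denominator)
|G| = 20 · 4877.4 / 2.4215e+07 ≈ 0.0040284
Gain = 20 log₁₀(0.0040284) ≈ -47.90 dB
∠G = 87.06° − 168.48° = -81.42°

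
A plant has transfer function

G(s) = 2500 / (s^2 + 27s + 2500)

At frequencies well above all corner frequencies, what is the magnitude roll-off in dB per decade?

-40 dB/decade

Each pole contributes −20 dB/decade at high frequency; each zero contributes +20 dB/decade.
Net: 0 zero(s) − 2 pole(s) → -40 dB/decade.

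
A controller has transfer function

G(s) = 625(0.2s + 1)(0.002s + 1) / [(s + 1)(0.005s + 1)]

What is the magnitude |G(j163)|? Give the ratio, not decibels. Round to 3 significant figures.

102

At ω = 163 rad/s:
zero (1 + j163·0.2) = 1 + j32.6 → |·| ≈ 32.615, ∠ ≈ 88.24°
zero (1 + j163·0.002) = 1 + j0.326 → |·| ≈ 1.0518, ∠ ≈ 18.06°
pole (1 + j163·1) = 1 + j163 → |·| ≈ 163, ∠ ≈ 89.65°
pole (1 + j163·0.005) = 1 + j0.815 → |·| ≈ 1.29, ∠ ≈ 39.18°
|G| = 625 · 32.615 · 1.0518 / (163 · 1.29) ≈ 101.97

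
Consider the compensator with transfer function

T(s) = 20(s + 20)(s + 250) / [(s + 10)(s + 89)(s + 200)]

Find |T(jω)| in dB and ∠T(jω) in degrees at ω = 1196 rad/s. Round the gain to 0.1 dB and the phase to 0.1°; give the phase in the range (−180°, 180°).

At s = jω = j1196:
zero (s+20): 20 + j1196 → |·| = √(20²+1196²) = √1430816 ≈ 1196.2, ∠ = arctan(1196/20) ≈ 89.04°
zero (s+250): 250 + j1196 → |·| = √(250²+1196²) = √1492916 ≈ 1221.8, ∠ = arctan(1196/250) ≈ 78.19°
pole (s+10): 10 + j1196 → |·| = √(10²+1196²) = √1430516 ≈ 1196, ∠ = arctan(1196/10) ≈ 89.52°
pole (s+89): 89 + j1196 → |·| = √(89²+1196²) = √1438337 ≈ 1199.3, ∠ = arctan(1196/89) ≈ 85.74°
pole (s+200): 200 + j1196 → |·| = √(200²+1196²) = √1470416 ≈ 1212.6, ∠ = arctan(1196/200) ≈ 80.51°
|T| = 20 · 1.4615e+06 / 1.7393e+09 ≈ 0.016806
Gain = 20 log₁₀(0.016806) ≈ -35.49 dB
∠T = 167.23° − 255.77° = -88.54°

-35.5 dB, -88.5°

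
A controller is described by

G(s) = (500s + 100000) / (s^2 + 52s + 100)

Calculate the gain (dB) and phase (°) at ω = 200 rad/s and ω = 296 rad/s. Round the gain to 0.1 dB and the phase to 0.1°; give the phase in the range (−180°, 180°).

ω = 200: 10.7 dB, -120.4°; ω = 296: 6.1 dB, -114.1°

Substitute s = j200:
Numerator: 500(j200) + 100000 = 100000 + j100000
Denominator: (j200)^2 + 52(j200) + 100 = -39900 + j10400
|N| = √(100000² + 100000²) ≈ 1.4142e+05, ∠N ≈ 45.00°
|D| = √(39900² + 10400²) ≈ 41233, ∠D ≈ 165.39°
|G| = 1.4142e+05 / 41233 ≈ 3.4298
Gain = 20 log₁₀(3.4298) ≈ 10.71 dB
∠G = 45.00° − 165.39° = -120.39°

Substitute s = j296:
Numerator: 500(j296) + 100000 = 100000 + j148000
Denominator: (j296)^2 + 52(j296) + 100 = -87516 + j15392
|N| = √(100000² + 148000²) ≈ 1.7862e+05, ∠N ≈ 55.95°
|D| = √(87516² + 15392²) ≈ 88859, ∠D ≈ 170.03°
|G| = 1.7862e+05 / 88859 ≈ 2.0102
Gain = 20 log₁₀(2.0102) ≈ 6.06 dB
∠G = 55.95° − 170.03° = -114.08°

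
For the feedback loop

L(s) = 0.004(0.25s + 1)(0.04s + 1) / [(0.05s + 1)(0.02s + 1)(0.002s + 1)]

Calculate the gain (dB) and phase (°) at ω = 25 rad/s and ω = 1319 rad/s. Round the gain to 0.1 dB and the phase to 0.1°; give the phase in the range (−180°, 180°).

ω = 25: -34.0 dB, 45.1°; ω = 1319: -37.0 dB, -67.5°

At ω = 25 rad/s:
zero (1 + j25·0.25) = 1 + j6.25 → |·| ≈ 6.3295, ∠ ≈ 80.91°
zero (1 + j25·0.04) = 1 + j1 → |·| ≈ 1.4142, ∠ ≈ 45.00°
pole (1 + j25·0.05) = 1 + j1.25 → |·| ≈ 1.6008, ∠ ≈ 51.34°
pole (1 + j25·0.02) = 1 + j0.5 → |·| ≈ 1.118, ∠ ≈ 26.57°
pole (1 + j25·0.002) = 1 + j0.05 → |·| ≈ 1.0012, ∠ ≈ 2.86°
|L| = 0.004 · 6.3295 · 1.4142 / (1.6008 · 1.118 · 1.0012) ≈ 0.019982
Gain = 20 log₁₀(0.019982) ≈ -33.99 dB
∠L = (80.91° + 45.00°) − (51.34° + 26.57° + 2.86°) = 45.14°

At ω = 1319 rad/s:
zero (1 + j1319·0.25) = 1 + j329.75 → |·| ≈ 329.75, ∠ ≈ 89.83°
zero (1 + j1319·0.04) = 1 + j52.76 → |·| ≈ 52.769, ∠ ≈ 88.91°
pole (1 + j1319·0.05) = 1 + j65.95 → |·| ≈ 65.958, ∠ ≈ 89.13°
pole (1 + j1319·0.02) = 1 + j26.38 → |·| ≈ 26.399, ∠ ≈ 87.83°
pole (1 + j1319·0.002) = 1 + j2.638 → |·| ≈ 2.8212, ∠ ≈ 69.24°
|L| = 0.004 · 329.75 · 52.769 / (65.958 · 26.399 · 2.8212) ≈ 0.014169
Gain = 20 log₁₀(0.014169) ≈ -36.97 dB
∠L = (89.83° + 88.91°) − (89.13° + 87.83° + 69.24°) = -67.46°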